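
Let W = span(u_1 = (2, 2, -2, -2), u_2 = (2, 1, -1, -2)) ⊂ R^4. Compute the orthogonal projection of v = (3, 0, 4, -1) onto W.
proj_W(v) = (2, -2, 2, -2)

Set up U = [u_1 | ... | u_2] ∈ R^(4×2). The projector onto W = col(U) is P = U (U^T U)^(-1) U^T.
Compute U^T U =
  [16, 12]
  [12, 10],
and U^T v = (0, 4).
Solve U^T U · c = U^T v for the coefficients: c = (-3, 4). The projection is proj_W(v) = U c.
Check: (v - proj_W(v)) · u_1 = 0  (should be 0).
Check: (v - proj_W(v)) · u_2 = 0  (should be 0).
Result: proj_W(v) = (2, -2, 2, -2).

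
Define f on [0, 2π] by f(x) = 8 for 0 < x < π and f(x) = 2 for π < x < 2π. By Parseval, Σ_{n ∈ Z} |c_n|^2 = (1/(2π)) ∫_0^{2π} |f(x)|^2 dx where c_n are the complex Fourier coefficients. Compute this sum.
Σ |c_n|^2 = 34

Parseval equates the L^2 energy of f (normalised by 1/(2π)) with the ℓ^2 sum of its Fourier coefficients: (1/(2π)) ∫_0^{2π} |f|^2 = Σ |c_n|^2.
Compute the left side: (1/(2π)) [∫_0^π 8^2 dx + ∫_π^{2π} 2^2 dx] = (1/(2π)) · (64π + 4π) = (64 + 4)/2 = 34.
So Σ_{n ∈ Z} |c_n|^2 = 34.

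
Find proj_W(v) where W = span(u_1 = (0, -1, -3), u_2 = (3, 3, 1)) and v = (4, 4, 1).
proj_W(v) = (312/77, 607/154, 157/154)

Set up U = [u_1 | ... | u_2] ∈ R^(3×2). The projector onto W = col(U) is P = U (U^T U)^(-1) U^T.
Compute U^T U =
  [10, -6]
  [-6, 19],
and U^T v = (-7, 25).
Solve U^T U · c = U^T v for the coefficients: c = (17/154, 104/77). The projection is proj_W(v) = U c.
Check: (v - proj_W(v)) · u_1 = 0  (should be 0).
Check: (v - proj_W(v)) · u_2 = 0  (should be 0).
Result: proj_W(v) = (312/77, 607/154, 157/154).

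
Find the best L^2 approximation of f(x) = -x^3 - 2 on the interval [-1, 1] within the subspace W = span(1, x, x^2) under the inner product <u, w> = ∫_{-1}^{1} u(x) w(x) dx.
g(x) = -3*x/5 - 2

The best approximation g ∈ W is the orthogonal projection of f onto W. Writing g = a_0 + a_1 x + a_2 x^2, the coefficients solve the normal equations G · a = b where
  G_{ij} = <φ_i, φ_j> and b_i = <f, φ_i>, with φ_0 = 1, φ_1 = x, φ_2 = x^2.
G =
  [2, 0, 2/3]
  [0, 2/3, 0]
  [2/3, 0, 2/5],
b = (-4, -2/5, -4/3).
Solving gives a_0 = -2, a_1 = -3/5, a_2 = 0, so
  g(x) = -3*x/5 - 2.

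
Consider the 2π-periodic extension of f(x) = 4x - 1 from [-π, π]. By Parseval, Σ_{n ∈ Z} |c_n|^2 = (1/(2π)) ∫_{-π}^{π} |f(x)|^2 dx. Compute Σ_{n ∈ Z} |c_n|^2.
Σ |c_n|^2 = 16π^2/3 + 1

Expand and integrate term by term over [-π, π]:
  ∫ (4x)^2 dx = 16·(2π^3/3); ∫ 2·4·(-1)·x dx = 0 (odd integrand); ∫ (-1)^2 dx = 1·2π.
So (1/(2π)) ∫_{-π}^{π} (4x - 1)^2 dx = 16π^2/3 + 1 = 16π^2/3 + 1.
Parseval ⇒ Σ |c_n|^2 = 16π^2/3 + 1.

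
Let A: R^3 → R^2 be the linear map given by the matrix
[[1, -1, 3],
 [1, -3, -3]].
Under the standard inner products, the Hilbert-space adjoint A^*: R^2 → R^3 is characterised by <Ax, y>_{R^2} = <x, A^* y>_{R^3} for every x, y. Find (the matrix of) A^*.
A^* = A^T =
[[1, 1],
 [-1, -3],
 [3, -3]]

For real matrices with standard dot products, the defining identity <Ax, y> = <x, A^* y> gives (Ax)^T y = x^T (A^*) y, i.e. x^T A^T y = x^T (A^*) y. Since this holds for all x, y, we must have A^* = A^T. Therefore
A^* =
[[1, 1],
 [-1, -3],
 [3, -3]].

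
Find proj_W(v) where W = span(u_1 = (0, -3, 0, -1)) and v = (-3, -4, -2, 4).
proj_W(v) = (0, -12/5, 0, -4/5)

Set up U = [u_1 | ... | u_1] ∈ R^(4×1). The projector onto W = col(U) is P = U (U^T U)^(-1) U^T.
Compute U^T U =
  [10],
and U^T v = (8).
Solve U^T U · c = U^T v for the coefficients: c = (4/5). The projection is proj_W(v) = U c.
Check: (v - proj_W(v)) · u_1 = 0  (should be 0).
Result: proj_W(v) = (0, -12/5, 0, -4/5).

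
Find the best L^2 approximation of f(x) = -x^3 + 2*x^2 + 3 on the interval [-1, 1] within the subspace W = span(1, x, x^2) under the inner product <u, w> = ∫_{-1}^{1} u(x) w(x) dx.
g(x) = 2*x^2 - 3*x/5 + 3

The best approximation g ∈ W is the orthogonal projection of f onto W. Writing g = a_0 + a_1 x + a_2 x^2, the coefficients solve the normal equations G · a = b where
  G_{ij} = <φ_i, φ_j> and b_i = <f, φ_i>, with φ_0 = 1, φ_1 = x, φ_2 = x^2.
G =
  [2, 0, 2/3]
  [0, 2/3, 0]
  [2/3, 0, 2/5],
b = (22/3, -2/5, 14/5).
Solving gives a_0 = 3, a_1 = -3/5, a_2 = 2, so
  g(x) = 2*x^2 - 3*x/5 + 3.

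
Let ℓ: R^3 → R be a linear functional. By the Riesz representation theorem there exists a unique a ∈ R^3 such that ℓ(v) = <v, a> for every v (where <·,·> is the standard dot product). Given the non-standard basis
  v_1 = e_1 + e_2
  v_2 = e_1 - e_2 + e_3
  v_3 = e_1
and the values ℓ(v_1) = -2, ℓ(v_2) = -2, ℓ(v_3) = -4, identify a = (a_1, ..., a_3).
a = (-4, 2, 4)

Write a = (a_1, ..., a_3) in the standard basis. For each basis vector v_i, ℓ(v_i) = <v_i, a> is a linear equation in the a_j's. Collect the n equations into a matrix system V a = ℓ, where row i of V is v_i (expressed in the standard basis). Since V is invertible (lower-triangular with 1s on the diagonal, up to permutation), solve by back-substitution:
  V =
[[1, 1, 0],
 [1, -1, 1],
 [1, 0, 0]]
  V a = (-2, -2, -4)
Solving gives a = (-4, 2, 4).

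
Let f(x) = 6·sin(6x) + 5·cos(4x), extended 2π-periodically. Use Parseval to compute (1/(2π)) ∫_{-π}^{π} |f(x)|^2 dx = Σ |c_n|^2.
Σ |c_n|^2 = 61/2

Expand |f|^2 and use orthogonality of {sin(nx), cos(mx)} on [-π, π]:
  ∫_{-π}^{π} sin(nx)^2 dx = π, ∫ cos(mx)^2 dx = π, and cross terms integrate to 0.
So ∫_{-π}^{π} f(x)^2 dx = 6^2 · π + 5^2 · π = (36 + 25)π.
Divide by 2π: (36 + 25)/2 = 61/2.
By Parseval, this equals Σ |c_n|^2.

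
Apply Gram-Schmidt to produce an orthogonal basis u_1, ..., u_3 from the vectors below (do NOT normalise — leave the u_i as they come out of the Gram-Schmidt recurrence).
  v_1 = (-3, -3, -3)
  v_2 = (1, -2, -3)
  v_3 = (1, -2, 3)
Orthogonal basis:
  u_1 = (-3, -3, -3)
  u_2 = (7/3, -2/3, -5/3)
  u_3 = (9/13, -36/13, 27/13)

Apply the Gram-Schmidt recurrence
  u_1 = v_1
  u_i = v_i − Σ_{j<i} ((v_i · u_j) / (u_j · u_j)) · u_j.

Step by step this gives:
  u_1 = (-3, -3, -3)
  u_2 = (7/3, -2/3, -5/3)
  u_3 = (9/13, -36/13, 27/13)

Orthogonality check:
  u_2 · u_1 = 0 (should be 0)
  u_3 · u_1 = 0 (should be 0)
  u_3 · u_2 = 0 (should be 0)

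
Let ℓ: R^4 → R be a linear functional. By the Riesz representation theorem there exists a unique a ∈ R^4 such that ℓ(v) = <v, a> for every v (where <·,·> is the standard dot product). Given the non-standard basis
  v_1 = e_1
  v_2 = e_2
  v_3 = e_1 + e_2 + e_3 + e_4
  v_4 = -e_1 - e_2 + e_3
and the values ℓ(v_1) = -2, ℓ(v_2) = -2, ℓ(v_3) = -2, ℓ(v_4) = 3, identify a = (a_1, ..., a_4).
a = (-2, -2, -1, 3)

Write a = (a_1, ..., a_4) in the standard basis. For each basis vector v_i, ℓ(v_i) = <v_i, a> is a linear equation in the a_j's. Collect the n equations into a matrix system V a = ℓ, where row i of V is v_i (expressed in the standard basis). Since V is invertible (lower-triangular with 1s on the diagonal, up to permutation), solve by back-substitution:
  V =
[[1, 0, 0, 0],
 [0, 1, 0, 0],
 [1, 1, 1, 1],
 [-1, -1, 1, 0]]
  V a = (-2, -2, -2, 3)
Solving gives a = (-2, -2, -1, 3).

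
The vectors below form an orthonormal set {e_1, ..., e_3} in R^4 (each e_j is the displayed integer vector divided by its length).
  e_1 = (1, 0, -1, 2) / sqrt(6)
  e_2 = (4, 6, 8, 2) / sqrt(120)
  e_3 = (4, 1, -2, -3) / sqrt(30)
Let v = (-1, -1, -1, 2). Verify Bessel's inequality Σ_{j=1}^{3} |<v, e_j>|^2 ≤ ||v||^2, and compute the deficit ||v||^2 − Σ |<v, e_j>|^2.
Σ |<v, e_j>|^2 = 7; ||v||^2 = 7; deficit = 0

Write each e_j = u_j / sqrt(<u_j, u_j>) where u_j is the displayed integer vector. Then <v, e_j> = <v, u_j> / sqrt(<u_j, u_j>), so |<v, e_j>|^2 = <v, u_j>^2 / <u_j, u_j>.
Coefficients: <v, e_1> = 4/sqrt(6), <v, e_2> = -14/sqrt(120), <v, e_3> = -9/sqrt(30).
Square and sum: Σ |<v, e_j>|^2 = 7.
Compute ||v||^2 = v·v = 7.
Deficit = 7 − 7 = 0 ≥ 0, confirming Bessel's inequality. (The deficit equals ||v − Σ <v,e_j> e_j||^2, the squared distance from v to span{e_j}.)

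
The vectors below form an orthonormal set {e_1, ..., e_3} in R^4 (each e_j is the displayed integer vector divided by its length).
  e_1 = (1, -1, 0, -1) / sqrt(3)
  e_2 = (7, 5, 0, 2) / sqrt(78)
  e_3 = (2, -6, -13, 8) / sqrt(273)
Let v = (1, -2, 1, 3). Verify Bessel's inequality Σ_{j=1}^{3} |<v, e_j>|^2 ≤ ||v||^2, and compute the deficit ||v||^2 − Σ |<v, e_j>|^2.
Σ |<v, e_j>|^2 = 101/42; ||v||^2 = 15; deficit = 529/42

Write each e_j = u_j / sqrt(<u_j, u_j>) where u_j is the displayed integer vector. Then <v, e_j> = <v, u_j> / sqrt(<u_j, u_j>), so |<v, e_j>|^2 = <v, u_j>^2 / <u_j, u_j>.
Coefficients: <v, e_1> = 0/sqrt(3), <v, e_2> = 3/sqrt(78), <v, e_3> = 25/sqrt(273).
Square and sum: Σ |<v, e_j>|^2 = 101/42.
Compute ||v||^2 = v·v = 15.
Deficit = 15 − 101/42 = 529/42 ≥ 0, confirming Bessel's inequality. (The deficit equals ||v − Σ <v,e_j> e_j||^2, the squared distance from v to span{e_j}.)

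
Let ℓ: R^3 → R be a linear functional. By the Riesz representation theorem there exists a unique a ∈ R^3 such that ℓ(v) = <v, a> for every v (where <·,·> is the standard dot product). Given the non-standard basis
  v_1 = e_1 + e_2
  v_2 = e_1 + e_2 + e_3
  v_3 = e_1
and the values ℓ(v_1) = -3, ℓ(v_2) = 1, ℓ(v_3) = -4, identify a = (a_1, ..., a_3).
a = (-4, 1, 4)

Write a = (a_1, ..., a_3) in the standard basis. For each basis vector v_i, ℓ(v_i) = <v_i, a> is a linear equation in the a_j's. Collect the n equations into a matrix system V a = ℓ, where row i of V is v_i (expressed in the standard basis). Since V is invertible (lower-triangular with 1s on the diagonal, up to permutation), solve by back-substitution:
  V =
[[1, 1, 0],
 [1, 1, 1],
 [1, 0, 0]]
  V a = (-3, 1, -4)
Solving gives a = (-4, 1, 4).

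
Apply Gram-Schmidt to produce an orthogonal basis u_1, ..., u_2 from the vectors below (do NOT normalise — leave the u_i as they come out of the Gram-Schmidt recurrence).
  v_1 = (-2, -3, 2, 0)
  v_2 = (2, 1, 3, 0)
Orthogonal basis:
  u_1 = (-2, -3, 2, 0)
  u_2 = (32/17, 14/17, 53/17, 0)

Apply the Gram-Schmidt recurrence
  u_1 = v_1
  u_i = v_i − Σ_{j<i} ((v_i · u_j) / (u_j · u_j)) · u_j.

Step by step this gives:
  u_1 = (-2, -3, 2, 0)
  u_2 = (32/17, 14/17, 53/17, 0)

Orthogonality check:
  u_2 · u_1 = 0 (should be 0)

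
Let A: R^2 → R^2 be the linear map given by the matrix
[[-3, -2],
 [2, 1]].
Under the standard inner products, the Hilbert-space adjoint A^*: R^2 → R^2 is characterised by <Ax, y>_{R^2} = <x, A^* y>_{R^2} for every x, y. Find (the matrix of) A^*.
A^* = A^T =
[[-3, 2],
 [-2, 1]]

For real matrices with standard dot products, the defining identity <Ax, y> = <x, A^* y> gives (Ax)^T y = x^T (A^*) y, i.e. x^T A^T y = x^T (A^*) y. Since this holds for all x, y, we must have A^* = A^T. Therefore
A^* =
[[-3, 2],
 [-2, 1]].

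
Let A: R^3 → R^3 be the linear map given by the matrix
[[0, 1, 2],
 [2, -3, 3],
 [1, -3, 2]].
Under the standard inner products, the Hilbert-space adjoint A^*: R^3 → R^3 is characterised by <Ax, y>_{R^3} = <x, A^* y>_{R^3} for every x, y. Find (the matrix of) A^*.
A^* = A^T =
[[0, 2, 1],
 [1, -3, -3],
 [2, 3, 2]]

For real matrices with standard dot products, the defining identity <Ax, y> = <x, A^* y> gives (Ax)^T y = x^T (A^*) y, i.e. x^T A^T y = x^T (A^*) y. Since this holds for all x, y, we must have A^* = A^T. Therefore
A^* =
[[0, 2, 1],
 [1, -3, -3],
 [2, 3, 2]].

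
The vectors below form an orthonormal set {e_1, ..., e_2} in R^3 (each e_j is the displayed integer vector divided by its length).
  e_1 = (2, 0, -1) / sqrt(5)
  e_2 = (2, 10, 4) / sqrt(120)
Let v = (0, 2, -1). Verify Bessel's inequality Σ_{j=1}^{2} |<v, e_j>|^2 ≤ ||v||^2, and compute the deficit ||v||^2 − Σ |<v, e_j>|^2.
Σ |<v, e_j>|^2 = 7/3; ||v||^2 = 5; deficit = 8/3

Write each e_j = u_j / sqrt(<u_j, u_j>) where u_j is the displayed integer vector. Then <v, e_j> = <v, u_j> / sqrt(<u_j, u_j>), so |<v, e_j>|^2 = <v, u_j>^2 / <u_j, u_j>.
Coefficients: <v, e_1> = 1/sqrt(5), <v, e_2> = 16/sqrt(120).
Square and sum: Σ |<v, e_j>|^2 = 7/3.
Compute ||v||^2 = v·v = 5.
Deficit = 5 − 7/3 = 8/3 ≥ 0, confirming Bessel's inequality. (The deficit equals ||v − Σ <v,e_j> e_j||^2, the squared distance from v to span{e_j}.)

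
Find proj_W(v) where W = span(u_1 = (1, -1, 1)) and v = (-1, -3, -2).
proj_W(v) = (0, 0, 0)

Set up U = [u_1 | ... | u_1] ∈ R^(3×1). The projector onto W = col(U) is P = U (U^T U)^(-1) U^T.
Compute U^T U =
  [3],
and U^T v = (0).
Solve U^T U · c = U^T v for the coefficients: c = (0). The projection is proj_W(v) = U c.
Check: (v - proj_W(v)) · u_1 = 0  (should be 0).
Result: proj_W(v) = (0, 0, 0).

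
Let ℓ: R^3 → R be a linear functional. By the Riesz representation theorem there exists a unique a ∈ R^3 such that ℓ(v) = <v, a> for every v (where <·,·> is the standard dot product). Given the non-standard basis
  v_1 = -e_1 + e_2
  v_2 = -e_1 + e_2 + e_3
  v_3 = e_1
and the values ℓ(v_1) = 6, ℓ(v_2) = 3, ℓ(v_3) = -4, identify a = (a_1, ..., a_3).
a = (-4, 2, -3)

Write a = (a_1, ..., a_3) in the standard basis. For each basis vector v_i, ℓ(v_i) = <v_i, a> is a linear equation in the a_j's. Collect the n equations into a matrix system V a = ℓ, where row i of V is v_i (expressed in the standard basis). Since V is invertible (lower-triangular with 1s on the diagonal, up to permutation), solve by back-substitution:
  V =
[[-1, 1, 0],
 [-1, 1, 1],
 [1, 0, 0]]
  V a = (6, 3, -4)
Solving gives a = (-4, 2, -3).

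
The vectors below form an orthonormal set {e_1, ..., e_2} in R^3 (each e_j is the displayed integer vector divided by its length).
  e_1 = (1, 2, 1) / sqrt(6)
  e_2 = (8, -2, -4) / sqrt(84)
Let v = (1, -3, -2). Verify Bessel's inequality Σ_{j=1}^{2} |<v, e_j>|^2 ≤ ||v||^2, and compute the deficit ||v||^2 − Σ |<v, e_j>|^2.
Σ |<v, e_j>|^2 = 195/14; ||v||^2 = 14; deficit = 1/14

Write each e_j = u_j / sqrt(<u_j, u_j>) where u_j is the displayed integer vector. Then <v, e_j> = <v, u_j> / sqrt(<u_j, u_j>), so |<v, e_j>|^2 = <v, u_j>^2 / <u_j, u_j>.
Coefficients: <v, e_1> = -7/sqrt(6), <v, e_2> = 22/sqrt(84).
Square and sum: Σ |<v, e_j>|^2 = 195/14.
Compute ||v||^2 = v·v = 14.
Deficit = 14 − 195/14 = 1/14 ≥ 0, confirming Bessel's inequality. (The deficit equals ||v − Σ <v,e_j> e_j||^2, the squared distance from v to span{e_j}.)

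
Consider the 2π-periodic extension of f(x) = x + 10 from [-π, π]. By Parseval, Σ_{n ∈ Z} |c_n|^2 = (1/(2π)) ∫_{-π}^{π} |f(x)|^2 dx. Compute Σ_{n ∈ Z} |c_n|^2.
Σ |c_n|^2 = π^2/3 + 100

Expand and integrate term by term over [-π, π]:
  ∫ (x)^2 dx = 1·(2π^3/3); ∫ 2·1·(10)·x dx = 0 (odd integrand); ∫ 10^2 dx = 100·2π.
So (1/(2π)) ∫_{-π}^{π} (x + 10)^2 dx = 1π^2/3 + 100 = π^2/3 + 100.
Parseval ⇒ Σ |c_n|^2 = π^2/3 + 100.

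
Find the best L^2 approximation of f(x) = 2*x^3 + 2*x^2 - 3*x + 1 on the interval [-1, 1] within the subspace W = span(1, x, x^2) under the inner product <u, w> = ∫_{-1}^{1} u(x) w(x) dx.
g(x) = 2*x^2 - 9*x/5 + 1

The best approximation g ∈ W is the orthogonal projection of f onto W. Writing g = a_0 + a_1 x + a_2 x^2, the coefficients solve the normal equations G · a = b where
  G_{ij} = <φ_i, φ_j> and b_i = <f, φ_i>, with φ_0 = 1, φ_1 = x, φ_2 = x^2.
G =
  [2, 0, 2/3]
  [0, 2/3, 0]
  [2/3, 0, 2/5],
b = (10/3, -6/5, 22/15).
Solving gives a_0 = 1, a_1 = -9/5, a_2 = 2, so
  g(x) = 2*x^2 - 9*x/5 + 1.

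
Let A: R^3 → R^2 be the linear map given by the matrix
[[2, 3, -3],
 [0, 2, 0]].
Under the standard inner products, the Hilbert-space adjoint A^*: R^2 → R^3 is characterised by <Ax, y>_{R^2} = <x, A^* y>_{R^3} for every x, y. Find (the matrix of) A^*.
A^* = A^T =
[[2, 0],
 [3, 2],
 [-3, 0]]

For real matrices with standard dot products, the defining identity <Ax, y> = <x, A^* y> gives (Ax)^T y = x^T (A^*) y, i.e. x^T A^T y = x^T (A^*) y. Since this holds for all x, y, we must have A^* = A^T. Therefore
A^* =
[[2, 0],
 [3, 2],
 [-3, 0]].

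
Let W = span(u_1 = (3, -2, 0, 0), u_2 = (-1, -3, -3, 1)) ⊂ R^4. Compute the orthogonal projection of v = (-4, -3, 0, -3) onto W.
proj_W(v) = (-598/251, -144/251, -444/251, 148/251)

Set up U = [u_1 | ... | u_2] ∈ R^(4×2). The projector onto W = col(U) is P = U (U^T U)^(-1) U^T.
Compute U^T U =
  [13, 3]
  [3, 20],
and U^T v = (-6, 10).
Solve U^T U · c = U^T v for the coefficients: c = (-150/251, 148/251). The projection is proj_W(v) = U c.
Check: (v - proj_W(v)) · u_1 = 0  (should be 0).
Check: (v - proj_W(v)) · u_2 = 0  (should be 0).
Result: proj_W(v) = (-598/251, -144/251, -444/251, 148/251).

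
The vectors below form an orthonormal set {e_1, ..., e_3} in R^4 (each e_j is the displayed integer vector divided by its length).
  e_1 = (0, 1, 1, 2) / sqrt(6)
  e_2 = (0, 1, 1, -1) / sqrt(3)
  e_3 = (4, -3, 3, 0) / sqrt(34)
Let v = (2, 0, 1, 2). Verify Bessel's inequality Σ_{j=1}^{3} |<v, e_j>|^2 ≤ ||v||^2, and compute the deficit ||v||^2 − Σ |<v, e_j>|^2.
Σ |<v, e_j>|^2 = 137/17; ||v||^2 = 9; deficit = 16/17

Write each e_j = u_j / sqrt(<u_j, u_j>) where u_j is the displayed integer vector. Then <v, e_j> = <v, u_j> / sqrt(<u_j, u_j>), so |<v, e_j>|^2 = <v, u_j>^2 / <u_j, u_j>.
Coefficients: <v, e_1> = 5/sqrt(6), <v, e_2> = -1/sqrt(3), <v, e_3> = 11/sqrt(34).
Square and sum: Σ |<v, e_j>|^2 = 137/17.
Compute ||v||^2 = v·v = 9.
Deficit = 9 − 137/17 = 16/17 ≥ 0, confirming Bessel's inequality. (The deficit equals ||v − Σ <v,e_j> e_j||^2, the squared distance from v to span{e_j}.)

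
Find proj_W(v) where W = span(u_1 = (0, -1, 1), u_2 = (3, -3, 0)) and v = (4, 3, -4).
proj_W(v) = (3, 2, -5)

Set up U = [u_1 | ... | u_2] ∈ R^(3×2). The projector onto W = col(U) is P = U (U^T U)^(-1) U^T.
Compute U^T U =
  [2, 3]
  [3, 18],
and U^T v = (-7, 3).
Solve U^T U · c = U^T v for the coefficients: c = (-5, 1). The projection is proj_W(v) = U c.
Check: (v - proj_W(v)) · u_1 = 0  (should be 0).
Check: (v - proj_W(v)) · u_2 = 0  (should be 0).
Result: proj_W(v) = (3, 2, -5).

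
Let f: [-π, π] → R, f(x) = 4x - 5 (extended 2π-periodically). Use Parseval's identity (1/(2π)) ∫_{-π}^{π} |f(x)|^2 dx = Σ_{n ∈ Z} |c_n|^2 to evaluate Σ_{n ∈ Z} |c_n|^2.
Σ |c_n|^2 = 16π^2/3 + 25

Expand and integrate term by term over [-π, π]:
  ∫ (4x)^2 dx = 16·(2π^3/3); ∫ 2·4·(-5)·x dx = 0 (odd integrand); ∫ (-5)^2 dx = 25·2π.
So (1/(2π)) ∫_{-π}^{π} (4x - 5)^2 dx = 16π^2/3 + 25 = 16π^2/3 + 25.
Parseval ⇒ Σ |c_n|^2 = 16π^2/3 + 25.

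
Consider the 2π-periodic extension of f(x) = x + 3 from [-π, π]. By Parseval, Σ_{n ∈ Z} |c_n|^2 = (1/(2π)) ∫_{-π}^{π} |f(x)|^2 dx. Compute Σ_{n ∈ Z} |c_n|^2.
Σ |c_n|^2 = π^2/3 + 9

Expand and integrate term by term over [-π, π]:
  ∫ (x)^2 dx = 1·(2π^3/3); ∫ 2·1·(3)·x dx = 0 (odd integrand); ∫ 3^2 dx = 9·2π.
So (1/(2π)) ∫_{-π}^{π} (x + 3)^2 dx = 1π^2/3 + 9 = π^2/3 + 9.
Parseval ⇒ Σ |c_n|^2 = π^2/3 + 9.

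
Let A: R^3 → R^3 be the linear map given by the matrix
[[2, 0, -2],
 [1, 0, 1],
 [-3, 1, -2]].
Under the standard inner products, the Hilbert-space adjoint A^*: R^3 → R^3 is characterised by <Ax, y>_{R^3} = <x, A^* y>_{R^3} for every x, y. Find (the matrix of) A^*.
A^* = A^T =
[[2, 1, -3],
 [0, 0, 1],
 [-2, 1, -2]]

For real matrices with standard dot products, the defining identity <Ax, y> = <x, A^* y> gives (Ax)^T y = x^T (A^*) y, i.e. x^T A^T y = x^T (A^*) y. Since this holds for all x, y, we must have A^* = A^T. Therefore
A^* =
[[2, 1, -3],
 [0, 0, 1],
 [-2, 1, -2]].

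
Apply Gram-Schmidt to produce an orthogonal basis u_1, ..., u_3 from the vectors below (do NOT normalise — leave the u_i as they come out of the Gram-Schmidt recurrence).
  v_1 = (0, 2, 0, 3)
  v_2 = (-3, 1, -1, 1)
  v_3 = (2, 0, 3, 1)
Orthogonal basis:
  u_1 = (0, 2, 0, 3)
  u_2 = (-3, 3/13, -1, -2/13)
  u_3 = (-95/131, -33/131, 274/131, 22/131)

Apply the Gram-Schmidt recurrence
  u_1 = v_1
  u_i = v_i − Σ_{j<i} ((v_i · u_j) / (u_j · u_j)) · u_j.

Step by step this gives:
  u_1 = (0, 2, 0, 3)
  u_2 = (-3, 3/13, -1, -2/13)
  u_3 = (-95/131, -33/131, 274/131, 22/131)

Orthogonality check:
  u_2 · u_1 = 0 (should be 0)
  u_3 · u_1 = 0 (should be 0)
  u_3 · u_2 = 0 (should be 0)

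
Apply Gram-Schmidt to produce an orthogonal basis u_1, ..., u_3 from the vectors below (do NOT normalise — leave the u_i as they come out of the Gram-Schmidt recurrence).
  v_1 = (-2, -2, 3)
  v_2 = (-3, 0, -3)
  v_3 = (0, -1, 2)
Orthogonal basis:
  u_1 = (-2, -2, 3)
  u_2 = (-57/17, -6/17, -42/17)
  u_3 = (2/33, -5/33, -2/33)

Apply the Gram-Schmidt recurrence
  u_1 = v_1
  u_i = v_i − Σ_{j<i} ((v_i · u_j) / (u_j · u_j)) · u_j.

Step by step this gives:
  u_1 = (-2, -2, 3)
  u_2 = (-57/17, -6/17, -42/17)
  u_3 = (2/33, -5/33, -2/33)

Orthogonality check:
  u_2 · u_1 = 0 (should be 0)
  u_3 · u_1 = 0 (should be 0)
  u_3 · u_2 = 0 (should be 0)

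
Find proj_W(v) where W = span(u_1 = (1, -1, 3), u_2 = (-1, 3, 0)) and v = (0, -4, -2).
proj_W(v) = (36/47, -176/47, -102/47)

Set up U = [u_1 | ... | u_2] ∈ R^(3×2). The projector onto W = col(U) is P = U (U^T U)^(-1) U^T.
Compute U^T U =
  [11, -4]
  [-4, 10],
and U^T v = (-2, -12).
Solve U^T U · c = U^T v for the coefficients: c = (-34/47, -70/47). The projection is proj_W(v) = U c.
Check: (v - proj_W(v)) · u_1 = 0  (should be 0).
Check: (v - proj_W(v)) · u_2 = 0  (should be 0).
Result: proj_W(v) = (36/47, -176/47, -102/47).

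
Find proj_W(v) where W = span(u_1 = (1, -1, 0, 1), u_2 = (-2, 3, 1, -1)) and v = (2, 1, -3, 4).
proj_W(v) = (5/3, -1, 2/3, 7/3)

Set up U = [u_1 | ... | u_2] ∈ R^(4×2). The projector onto W = col(U) is P = U (U^T U)^(-1) U^T.
Compute U^T U =
  [3, -6]
  [-6, 15],
and U^T v = (5, -8).
Solve U^T U · c = U^T v for the coefficients: c = (3, 2/3). The projection is proj_W(v) = U c.
Check: (v - proj_W(v)) · u_1 = 0  (should be 0).
Check: (v - proj_W(v)) · u_2 = 0  (should be 0).
Result: proj_W(v) = (5/3, -1, 2/3, 7/3).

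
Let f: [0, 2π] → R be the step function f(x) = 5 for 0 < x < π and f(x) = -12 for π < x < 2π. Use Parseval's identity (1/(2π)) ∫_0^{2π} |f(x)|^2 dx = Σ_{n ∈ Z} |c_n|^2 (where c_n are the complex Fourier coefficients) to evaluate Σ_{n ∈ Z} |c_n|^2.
Σ |c_n|^2 = 169/2

Parseval equates the L^2 energy of f (normalised by 1/(2π)) with the ℓ^2 sum of its Fourier coefficients: (1/(2π)) ∫_0^{2π} |f|^2 = Σ |c_n|^2.
Compute the left side: (1/(2π)) [∫_0^π 5^2 dx + ∫_π^{2π} (-12)^2 dx] = (1/(2π)) · (25π + 144π) = (25 + 144)/2 = 169/2.
So Σ_{n ∈ Z} |c_n|^2 = 169/2.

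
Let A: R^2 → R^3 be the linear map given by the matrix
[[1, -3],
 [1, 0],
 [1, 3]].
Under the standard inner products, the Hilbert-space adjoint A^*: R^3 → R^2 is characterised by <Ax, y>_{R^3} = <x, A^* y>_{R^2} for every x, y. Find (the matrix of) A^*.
A^* = A^T =
[[1, 1, 1],
 [-3, 0, 3]]

For real matrices with standard dot products, the defining identity <Ax, y> = <x, A^* y> gives (Ax)^T y = x^T (A^*) y, i.e. x^T A^T y = x^T (A^*) y. Since this holds for all x, y, we must have A^* = A^T. Therefore
A^* =
[[1, 1, 1],
 [-3, 0, 3]].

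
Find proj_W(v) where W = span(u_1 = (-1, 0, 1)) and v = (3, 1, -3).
proj_W(v) = (3, 0, -3)

Set up U = [u_1 | ... | u_1] ∈ R^(3×1). The projector onto W = col(U) is P = U (U^T U)^(-1) U^T.
Compute U^T U =
  [2],
and U^T v = (-6).
Solve U^T U · c = U^T v for the coefficients: c = (-3). The projection is proj_W(v) = U c.
Check: (v - proj_W(v)) · u_1 = 0  (should be 0).
Result: proj_W(v) = (3, 0, -3).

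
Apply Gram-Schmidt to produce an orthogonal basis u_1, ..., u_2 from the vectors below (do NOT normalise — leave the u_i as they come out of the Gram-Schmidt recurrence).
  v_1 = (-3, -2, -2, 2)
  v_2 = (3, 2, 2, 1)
Orthogonal basis:
  u_1 = (-3, -2, -2, 2)
  u_2 = (6/7, 4/7, 4/7, 17/7)

Apply the Gram-Schmidt recurrence
  u_1 = v_1
  u_i = v_i − Σ_{j<i} ((v_i · u_j) / (u_j · u_j)) · u_j.

Step by step this gives:
  u_1 = (-3, -2, -2, 2)
  u_2 = (6/7, 4/7, 4/7, 17/7)

Orthogonality check:
  u_2 · u_1 = 0 (should be 0)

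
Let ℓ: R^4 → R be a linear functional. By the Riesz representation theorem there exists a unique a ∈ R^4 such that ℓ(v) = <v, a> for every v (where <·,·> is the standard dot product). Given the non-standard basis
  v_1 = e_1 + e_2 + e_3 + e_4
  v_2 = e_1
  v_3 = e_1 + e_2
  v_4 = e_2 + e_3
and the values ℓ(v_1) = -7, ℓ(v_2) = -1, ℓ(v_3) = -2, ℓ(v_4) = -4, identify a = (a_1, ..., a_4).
a = (-1, -1, -3, -2)

Write a = (a_1, ..., a_4) in the standard basis. For each basis vector v_i, ℓ(v_i) = <v_i, a> is a linear equation in the a_j's. Collect the n equations into a matrix system V a = ℓ, where row i of V is v_i (expressed in the standard basis). Since V is invertible (lower-triangular with 1s on the diagonal, up to permutation), solve by back-substitution:
  V =
[[1, 1, 1, 1],
 [1, 0, 0, 0],
 [1, 1, 0, 0],
 [0, 1, 1, 0]]
  V a = (-7, -1, -2, -4)
Solving gives a = (-1, -1, -3, -2).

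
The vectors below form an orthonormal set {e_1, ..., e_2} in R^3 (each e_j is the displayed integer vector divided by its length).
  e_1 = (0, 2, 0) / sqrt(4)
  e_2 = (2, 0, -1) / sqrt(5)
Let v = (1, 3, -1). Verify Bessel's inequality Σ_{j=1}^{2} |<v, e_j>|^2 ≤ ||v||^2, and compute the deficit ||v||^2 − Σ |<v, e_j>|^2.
Σ |<v, e_j>|^2 = 54/5; ||v||^2 = 11; deficit = 1/5

Write each e_j = u_j / sqrt(<u_j, u_j>) where u_j is the displayed integer vector. Then <v, e_j> = <v, u_j> / sqrt(<u_j, u_j>), so |<v, e_j>|^2 = <v, u_j>^2 / <u_j, u_j>.
Coefficients: <v, e_1> = 6/sqrt(4), <v, e_2> = 3/sqrt(5).
Square and sum: Σ |<v, e_j>|^2 = 54/5.
Compute ||v||^2 = v·v = 11.
Deficit = 11 − 54/5 = 1/5 ≥ 0, confirming Bessel's inequality. (The deficit equals ||v − Σ <v,e_j> e_j||^2, the squared distance from v to span{e_j}.)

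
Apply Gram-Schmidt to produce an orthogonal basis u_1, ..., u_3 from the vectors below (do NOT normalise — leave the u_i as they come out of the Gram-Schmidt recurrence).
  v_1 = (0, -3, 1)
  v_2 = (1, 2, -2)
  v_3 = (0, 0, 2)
Orthogonal basis:
  u_1 = (0, -3, 1)
  u_2 = (1, -2/5, -6/5)
  u_3 = (12/13, 3/13, 9/13)

Apply the Gram-Schmidt recurrence
  u_1 = v_1
  u_i = v_i − Σ_{j<i} ((v_i · u_j) / (u_j · u_j)) · u_j.

Step by step this gives:
  u_1 = (0, -3, 1)
  u_2 = (1, -2/5, -6/5)
  u_3 = (12/13, 3/13, 9/13)

Orthogonality check:
  u_2 · u_1 = 0 (should be 0)
  u_3 · u_1 = 0 (should be 0)
  u_3 · u_2 = 0 (should be 0)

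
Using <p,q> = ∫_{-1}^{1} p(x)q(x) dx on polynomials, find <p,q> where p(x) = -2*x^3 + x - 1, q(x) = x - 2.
<p,q> = 58/15

Expand the product: p(x)·q(x) = -2*x^4 + 4*x^3 + x^2 - 3*x + 2.
∫_{-1}^{1} of each monomial x^k gives [2/(k+1) if k even, 0 if k odd]. Integrating term-by-term (or equivalently evaluating the antiderivative F(x) = -2*x^5/5 + x^4 + x^3/3 - 3*x^2/2 + 2*x at the endpoints):
  F(1) − F(−1) = 43/30 − (-73/30) = 58/15.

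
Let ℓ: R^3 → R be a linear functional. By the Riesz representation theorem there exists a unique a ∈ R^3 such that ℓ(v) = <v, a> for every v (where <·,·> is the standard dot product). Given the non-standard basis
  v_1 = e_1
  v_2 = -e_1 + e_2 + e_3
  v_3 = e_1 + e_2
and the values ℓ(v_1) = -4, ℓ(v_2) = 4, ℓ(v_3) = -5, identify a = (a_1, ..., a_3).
a = (-4, -1, 1)

Write a = (a_1, ..., a_3) in the standard basis. For each basis vector v_i, ℓ(v_i) = <v_i, a> is a linear equation in the a_j's. Collect the n equations into a matrix system V a = ℓ, where row i of V is v_i (expressed in the standard basis). Since V is invertible (lower-triangular with 1s on the diagonal, up to permutation), solve by back-substitution:
  V =
[[1, 0, 0],
 [-1, 1, 1],
 [1, 1, 0]]
  V a = (-4, 4, -5)
Solving gives a = (-4, -1, 1).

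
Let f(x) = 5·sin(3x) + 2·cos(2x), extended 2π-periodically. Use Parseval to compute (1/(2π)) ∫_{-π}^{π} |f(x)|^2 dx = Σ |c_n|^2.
Σ |c_n|^2 = 29/2

Expand |f|^2 and use orthogonality of {sin(nx), cos(mx)} on [-π, π]:
  ∫_{-π}^{π} sin(nx)^2 dx = π, ∫ cos(mx)^2 dx = π, and cross terms integrate to 0.
So ∫_{-π}^{π} f(x)^2 dx = 5^2 · π + 2^2 · π = (25 + 4)π.
Divide by 2π: (25 + 4)/2 = 29/2.
By Parseval, this equals Σ |c_n|^2.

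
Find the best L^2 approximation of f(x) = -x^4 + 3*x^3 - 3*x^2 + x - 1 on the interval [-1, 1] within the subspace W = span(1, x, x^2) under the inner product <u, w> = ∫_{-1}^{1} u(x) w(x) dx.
g(x) = -27*x^2/7 + 14*x/5 - 32/35

The best approximation g ∈ W is the orthogonal projection of f onto W. Writing g = a_0 + a_1 x + a_2 x^2, the coefficients solve the normal equations G · a = b where
  G_{ij} = <φ_i, φ_j> and b_i = <f, φ_i>, with φ_0 = 1, φ_1 = x, φ_2 = x^2.
G =
  [2, 0, 2/3]
  [0, 2/3, 0]
  [2/3, 0, 2/5],
b = (-22/5, 28/15, -226/105).
Solving gives a_0 = -32/35, a_1 = 14/5, a_2 = -27/7, so
  g(x) = -27*x^2/7 + 14*x/5 - 32/35.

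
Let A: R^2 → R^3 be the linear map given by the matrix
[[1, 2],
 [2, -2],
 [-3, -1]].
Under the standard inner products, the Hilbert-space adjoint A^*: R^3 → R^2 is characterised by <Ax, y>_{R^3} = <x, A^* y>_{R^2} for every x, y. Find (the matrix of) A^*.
A^* = A^T =
[[1, 2, -3],
 [2, -2, -1]]

For real matrices with standard dot products, the defining identity <Ax, y> = <x, A^* y> gives (Ax)^T y = x^T (A^*) y, i.e. x^T A^T y = x^T (A^*) y. Since this holds for all x, y, we must have A^* = A^T. Therefore
A^* =
[[1, 2, -3],
 [2, -2, -1]].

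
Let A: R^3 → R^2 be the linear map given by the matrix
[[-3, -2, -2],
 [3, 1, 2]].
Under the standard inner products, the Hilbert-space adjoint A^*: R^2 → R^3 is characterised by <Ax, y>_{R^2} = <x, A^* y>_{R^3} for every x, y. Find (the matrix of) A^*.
A^* = A^T =
[[-3, 3],
 [-2, 1],
 [-2, 2]]

For real matrices with standard dot products, the defining identity <Ax, y> = <x, A^* y> gives (Ax)^T y = x^T (A^*) y, i.e. x^T A^T y = x^T (A^*) y. Since this holds for all x, y, we must have A^* = A^T. Therefore
A^* =
[[-3, 3],
 [-2, 1],
 [-2, 2]].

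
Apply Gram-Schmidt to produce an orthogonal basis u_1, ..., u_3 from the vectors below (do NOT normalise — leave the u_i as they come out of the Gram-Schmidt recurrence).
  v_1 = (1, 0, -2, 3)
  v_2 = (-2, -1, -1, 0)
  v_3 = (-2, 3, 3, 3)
Orthogonal basis:
  u_1 = (1, 0, -2, 3)
  u_2 = (-2, -1, -1, 0)
  u_3 = (-115/42, 8/3, 59/21, 39/14)

Apply the Gram-Schmidt recurrence
  u_1 = v_1
  u_i = v_i − Σ_{j<i} ((v_i · u_j) / (u_j · u_j)) · u_j.

Step by step this gives:
  u_1 = (1, 0, -2, 3)
  u_2 = (-2, -1, -1, 0)
  u_3 = (-115/42, 8/3, 59/21, 39/14)

Orthogonality check:
  u_2 · u_1 = 0 (should be 0)
  u_3 · u_1 = 0 (should be 0)
  u_3 · u_2 = 0 (should be 0)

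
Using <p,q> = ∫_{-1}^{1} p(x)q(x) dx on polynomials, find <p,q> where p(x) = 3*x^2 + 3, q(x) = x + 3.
<p,q> = 24

Expand the product: p(x)·q(x) = 3*x^3 + 9*x^2 + 3*x + 9.
∫_{-1}^{1} of each monomial x^k gives [2/(k+1) if k even, 0 if k odd]. Integrating term-by-term (or equivalently evaluating the antiderivative F(x) = 3*x^4/4 + 3*x^3 + 3*x^2/2 + 9*x at the endpoints):
  F(1) − F(−1) = 57/4 − (-39/4) = 24.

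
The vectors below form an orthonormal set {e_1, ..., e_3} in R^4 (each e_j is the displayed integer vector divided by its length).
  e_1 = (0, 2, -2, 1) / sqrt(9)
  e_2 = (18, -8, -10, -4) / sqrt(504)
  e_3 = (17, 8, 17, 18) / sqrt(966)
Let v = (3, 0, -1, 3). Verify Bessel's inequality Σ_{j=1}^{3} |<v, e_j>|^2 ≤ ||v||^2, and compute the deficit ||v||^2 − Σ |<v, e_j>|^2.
Σ |<v, e_j>|^2 = 1115/69; ||v||^2 = 19; deficit = 196/69

Write each e_j = u_j / sqrt(<u_j, u_j>) where u_j is the displayed integer vector. Then <v, e_j> = <v, u_j> / sqrt(<u_j, u_j>), so |<v, e_j>|^2 = <v, u_j>^2 / <u_j, u_j>.
Coefficients: <v, e_1> = 5/sqrt(9), <v, e_2> = 52/sqrt(504), <v, e_3> = 88/sqrt(966).
Square and sum: Σ |<v, e_j>|^2 = 1115/69.
Compute ||v||^2 = v·v = 19.
Deficit = 19 − 1115/69 = 196/69 ≥ 0, confirming Bessel's inequality. (The deficit equals ||v − Σ <v,e_j> e_j||^2, the squared distance from v to span{e_j}.)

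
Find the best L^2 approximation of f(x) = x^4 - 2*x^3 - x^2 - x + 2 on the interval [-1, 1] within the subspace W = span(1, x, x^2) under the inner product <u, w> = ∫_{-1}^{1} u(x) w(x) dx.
g(x) = -x^2/7 - 11*x/5 + 67/35

The best approximation g ∈ W is the orthogonal projection of f onto W. Writing g = a_0 + a_1 x + a_2 x^2, the coefficients solve the normal equations G · a = b where
  G_{ij} = <φ_i, φ_j> and b_i = <f, φ_i>, with φ_0 = 1, φ_1 = x, φ_2 = x^2.
G =
  [2, 0, 2/3]
  [0, 2/3, 0]
  [2/3, 0, 2/5],
b = (56/15, -22/15, 128/105).
Solving gives a_0 = 67/35, a_1 = -11/5, a_2 = -1/7, so
  g(x) = -x^2/7 - 11*x/5 + 67/35.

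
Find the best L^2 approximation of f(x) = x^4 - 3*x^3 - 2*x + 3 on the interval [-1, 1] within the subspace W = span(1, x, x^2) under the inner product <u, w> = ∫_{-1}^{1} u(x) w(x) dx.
g(x) = 6*x^2/7 - 19*x/5 + 102/35

The best approximation g ∈ W is the orthogonal projection of f onto W. Writing g = a_0 + a_1 x + a_2 x^2, the coefficients solve the normal equations G · a = b where
  G_{ij} = <φ_i, φ_j> and b_i = <f, φ_i>, with φ_0 = 1, φ_1 = x, φ_2 = x^2.
G =
  [2, 0, 2/3]
  [0, 2/3, 0]
  [2/3, 0, 2/5],
b = (32/5, -38/15, 16/7).
Solving gives a_0 = 102/35, a_1 = -19/5, a_2 = 6/7, so
  g(x) = 6*x^2/7 - 19*x/5 + 102/35.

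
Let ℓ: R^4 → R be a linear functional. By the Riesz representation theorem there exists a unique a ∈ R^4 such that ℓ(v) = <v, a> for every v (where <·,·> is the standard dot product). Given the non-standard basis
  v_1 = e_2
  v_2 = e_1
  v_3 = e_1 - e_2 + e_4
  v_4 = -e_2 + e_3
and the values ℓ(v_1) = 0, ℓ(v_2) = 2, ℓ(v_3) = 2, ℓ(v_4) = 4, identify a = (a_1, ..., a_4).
a = (2, 0, 4, 0)

Write a = (a_1, ..., a_4) in the standard basis. For each basis vector v_i, ℓ(v_i) = <v_i, a> is a linear equation in the a_j's. Collect the n equations into a matrix system V a = ℓ, where row i of V is v_i (expressed in the standard basis). Since V is invertible (lower-triangular with 1s on the diagonal, up to permutation), solve by back-substitution:
  V =
[[0, 1, 0, 0],
 [1, 0, 0, 0],
 [1, -1, 0, 1],
 [0, -1, 1, 0]]
  V a = (0, 2, 2, 4)
Solving gives a = (2, 0, 4, 0).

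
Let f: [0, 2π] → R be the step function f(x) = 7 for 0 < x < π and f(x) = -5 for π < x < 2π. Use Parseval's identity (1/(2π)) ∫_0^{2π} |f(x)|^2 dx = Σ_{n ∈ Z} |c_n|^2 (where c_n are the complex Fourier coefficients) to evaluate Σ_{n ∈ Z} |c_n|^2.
Σ |c_n|^2 = 37

Parseval equates the L^2 energy of f (normalised by 1/(2π)) with the ℓ^2 sum of its Fourier coefficients: (1/(2π)) ∫_0^{2π} |f|^2 = Σ |c_n|^2.
Compute the left side: (1/(2π)) [∫_0^π 7^2 dx + ∫_π^{2π} (-5)^2 dx] = (1/(2π)) · (49π + 25π) = (49 + 25)/2 = 37.
So Σ_{n ∈ Z} |c_n|^2 = 37.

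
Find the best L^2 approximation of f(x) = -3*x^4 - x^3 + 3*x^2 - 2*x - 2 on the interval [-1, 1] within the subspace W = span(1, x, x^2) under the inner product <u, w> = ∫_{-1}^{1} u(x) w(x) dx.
g(x) = 3*x^2/7 - 13*x/5 - 61/35

The best approximation g ∈ W is the orthogonal projection of f onto W. Writing g = a_0 + a_1 x + a_2 x^2, the coefficients solve the normal equations G · a = b where
  G_{ij} = <φ_i, φ_j> and b_i = <f, φ_i>, with φ_0 = 1, φ_1 = x, φ_2 = x^2.
G =
  [2, 0, 2/3]
  [0, 2/3, 0]
  [2/3, 0, 2/5],
b = (-16/5, -26/15, -104/105).
Solving gives a_0 = -61/35, a_1 = -13/5, a_2 = 3/7, so
  g(x) = 3*x^2/7 - 13*x/5 - 61/35.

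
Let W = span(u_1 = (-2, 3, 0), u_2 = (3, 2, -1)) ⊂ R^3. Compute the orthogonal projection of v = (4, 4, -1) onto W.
proj_W(v) = (101/26, 51/13, -3/2)

Set up U = [u_1 | ... | u_2] ∈ R^(3×2). The projector onto W = col(U) is P = U (U^T U)^(-1) U^T.
Compute U^T U =
  [13, 0]
  [0, 14],
and U^T v = (4, 21).
Solve U^T U · c = U^T v for the coefficients: c = (4/13, 3/2). The projection is proj_W(v) = U c.
Check: (v - proj_W(v)) · u_1 = 0  (should be 0).
Check: (v - proj_W(v)) · u_2 = 0  (should be 0).
Result: proj_W(v) = (101/26, 51/13, -3/2).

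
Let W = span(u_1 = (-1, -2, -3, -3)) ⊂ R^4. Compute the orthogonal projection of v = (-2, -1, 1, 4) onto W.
proj_W(v) = (11/23, 22/23, 33/23, 33/23)

Set up U = [u_1 | ... | u_1] ∈ R^(4×1). The projector onto W = col(U) is P = U (U^T U)^(-1) U^T.
Compute U^T U =
  [23],
and U^T v = (-11).
Solve U^T U · c = U^T v for the coefficients: c = (-11/23). The projection is proj_W(v) = U c.
Check: (v - proj_W(v)) · u_1 = 0  (should be 0).
Result: proj_W(v) = (11/23, 22/23, 33/23, 33/23).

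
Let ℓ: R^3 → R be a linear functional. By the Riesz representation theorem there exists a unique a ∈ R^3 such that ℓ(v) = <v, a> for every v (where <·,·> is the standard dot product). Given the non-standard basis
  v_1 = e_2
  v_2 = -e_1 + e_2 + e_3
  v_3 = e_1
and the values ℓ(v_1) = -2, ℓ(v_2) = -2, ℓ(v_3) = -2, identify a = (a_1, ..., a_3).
a = (-2, -2, -2)

Write a = (a_1, ..., a_3) in the standard basis. For each basis vector v_i, ℓ(v_i) = <v_i, a> is a linear equation in the a_j's. Collect the n equations into a matrix system V a = ℓ, where row i of V is v_i (expressed in the standard basis). Since V is invertible (lower-triangular with 1s on the diagonal, up to permutation), solve by back-substitution:
  V =
[[0, 1, 0],
 [-1, 1, 1],
 [1, 0, 0]]
  V a = (-2, -2, -2)
Solving gives a = (-2, -2, -2).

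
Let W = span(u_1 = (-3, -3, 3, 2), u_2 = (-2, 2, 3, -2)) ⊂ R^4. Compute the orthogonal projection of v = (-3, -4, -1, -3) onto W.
proj_W(v) = (-683/626, -799/626, 327/313, 276/313)

Set up U = [u_1 | ... | u_2] ∈ R^(4×2). The projector onto W = col(U) is P = U (U^T U)^(-1) U^T.
Compute U^T U =
  [31, 5]
  [5, 21],
and U^T v = (12, 1).
Solve U^T U · c = U^T v for the coefficients: c = (247/626, -29/626). The projection is proj_W(v) = U c.
Check: (v - proj_W(v)) · u_1 = 0  (should be 0).
Check: (v - proj_W(v)) · u_2 = 0  (should be 0).
Result: proj_W(v) = (-683/626, -799/626, 327/313, 276/313).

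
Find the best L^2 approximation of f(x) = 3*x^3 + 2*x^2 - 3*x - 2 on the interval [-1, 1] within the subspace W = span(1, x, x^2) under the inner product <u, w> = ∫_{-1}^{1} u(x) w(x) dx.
g(x) = 2*x^2 - 6*x/5 - 2

The best approximation g ∈ W is the orthogonal projection of f onto W. Writing g = a_0 + a_1 x + a_2 x^2, the coefficients solve the normal equations G · a = b where
  G_{ij} = <φ_i, φ_j> and b_i = <f, φ_i>, with φ_0 = 1, φ_1 = x, φ_2 = x^2.
G =
  [2, 0, 2/3]
  [0, 2/3, 0]
  [2/3, 0, 2/5],
b = (-8/3, -4/5, -8/15).
Solving gives a_0 = -2, a_1 = -6/5, a_2 = 2, so
  g(x) = 2*x^2 - 6*x/5 - 2.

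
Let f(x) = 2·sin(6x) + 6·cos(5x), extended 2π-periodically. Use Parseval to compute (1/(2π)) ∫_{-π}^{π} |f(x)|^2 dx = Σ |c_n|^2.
Σ |c_n|^2 = 20

Expand |f|^2 and use orthogonality of {sin(nx), cos(mx)} on [-π, π]:
  ∫_{-π}^{π} sin(nx)^2 dx = π, ∫ cos(mx)^2 dx = π, and cross terms integrate to 0.
So ∫_{-π}^{π} f(x)^2 dx = 2^2 · π + 6^2 · π = (4 + 36)π.
Divide by 2π: (4 + 36)/2 = 20.
By Parseval, this equals Σ |c_n|^2.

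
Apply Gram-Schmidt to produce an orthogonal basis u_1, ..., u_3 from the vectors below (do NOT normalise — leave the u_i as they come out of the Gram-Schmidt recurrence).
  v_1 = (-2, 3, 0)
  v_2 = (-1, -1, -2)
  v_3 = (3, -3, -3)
Orthogonal basis:
  u_1 = (-2, 3, 0)
  u_2 = (-15/13, -10/13, -2)
  u_3 = (18/11, 12/11, -15/11)

Apply the Gram-Schmidt recurrence
  u_1 = v_1
  u_i = v_i − Σ_{j<i} ((v_i · u_j) / (u_j · u_j)) · u_j.

Step by step this gives:
  u_1 = (-2, 3, 0)
  u_2 = (-15/13, -10/13, -2)
  u_3 = (18/11, 12/11, -15/11)

Orthogonality check:
  u_2 · u_1 = 0 (should be 0)
  u_3 · u_1 = 0 (should be 0)
  u_3 · u_2 = 0 (should be 0)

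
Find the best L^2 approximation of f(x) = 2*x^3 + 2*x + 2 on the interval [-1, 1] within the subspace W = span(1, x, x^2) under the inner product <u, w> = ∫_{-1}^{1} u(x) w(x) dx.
g(x) = 16*x/5 + 2

The best approximation g ∈ W is the orthogonal projection of f onto W. Writing g = a_0 + a_1 x + a_2 x^2, the coefficients solve the normal equations G · a = b where
  G_{ij} = <φ_i, φ_j> and b_i = <f, φ_i>, with φ_0 = 1, φ_1 = x, φ_2 = x^2.
G =
  [2, 0, 2/3]
  [0, 2/3, 0]
  [2/3, 0, 2/5],
b = (4, 32/15, 4/3).
Solving gives a_0 = 2, a_1 = 16/5, a_2 = 0, so
  g(x) = 16*x/5 + 2.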